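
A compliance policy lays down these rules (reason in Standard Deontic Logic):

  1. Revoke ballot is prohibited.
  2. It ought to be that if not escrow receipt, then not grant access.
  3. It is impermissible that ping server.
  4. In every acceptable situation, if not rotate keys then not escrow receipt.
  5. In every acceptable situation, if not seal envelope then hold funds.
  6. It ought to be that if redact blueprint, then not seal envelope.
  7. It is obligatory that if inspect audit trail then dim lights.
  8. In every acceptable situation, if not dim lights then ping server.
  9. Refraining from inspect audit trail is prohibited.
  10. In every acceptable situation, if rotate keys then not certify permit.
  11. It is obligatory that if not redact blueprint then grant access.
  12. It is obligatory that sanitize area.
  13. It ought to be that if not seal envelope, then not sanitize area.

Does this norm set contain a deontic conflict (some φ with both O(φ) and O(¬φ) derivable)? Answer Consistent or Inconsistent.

Premise 8 is O(¬dim_lights → ping_server), but O(¬dim_lights) is not derivable from the premises, so it does not yield O(ping_server).
So O(ping_server) is not derivable, and the apparent clash with O(¬ping_server) does not arise.
A world satisfying every obligation exists (e.g. certify_permit=false, dim_lights=true, escrow_receipt=true, grant_access=true, hold_funds=false, inspect_audit_trail=true, ping_server=false, redact_blueprint=false, revoke_ballot=false, rotate_keys=true, sanitize_area=true, seal_envelope=true); no atom is both obligatory and forbidden, so the set is consistent.

Consistent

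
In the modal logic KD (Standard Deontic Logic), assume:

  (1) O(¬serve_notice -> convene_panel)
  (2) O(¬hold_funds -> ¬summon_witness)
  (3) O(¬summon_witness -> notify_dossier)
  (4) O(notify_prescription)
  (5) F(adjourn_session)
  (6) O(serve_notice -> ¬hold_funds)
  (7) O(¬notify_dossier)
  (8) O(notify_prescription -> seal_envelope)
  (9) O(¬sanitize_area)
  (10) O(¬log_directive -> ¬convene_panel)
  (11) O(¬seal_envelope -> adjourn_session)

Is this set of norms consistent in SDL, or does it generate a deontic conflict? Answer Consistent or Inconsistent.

Premise 11 is O(¬seal_envelope -> adjourn_session), but O(¬seal_envelope) is not derivable from the premises, so it does not yield O(adjourn_session).
So O(adjourn_session) is not derivable, and the apparent clash with O(¬adjourn_session) does not arise.
A world satisfying every obligation exists (e.g. adjourn_session=false, convene_panel=true, hold_funds=true, log_directive=true, notify_dossier=false, notify_prescription=true, sanitize_area=false, seal_envelope=true, serve_notice=false, summon_witness=true); no atom is both obligatory and forbidden, so the set is consistent.

Consistent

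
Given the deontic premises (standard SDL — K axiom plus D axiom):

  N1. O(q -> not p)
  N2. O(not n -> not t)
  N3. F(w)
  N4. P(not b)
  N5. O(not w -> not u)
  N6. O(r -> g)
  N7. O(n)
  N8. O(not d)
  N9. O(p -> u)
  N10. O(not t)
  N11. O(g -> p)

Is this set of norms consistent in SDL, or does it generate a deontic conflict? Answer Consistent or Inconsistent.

Consistent

Premise 2 is O(not n -> not t); even if O(not t) held, inferring O(not n) would be affirming the consequent — invalid.
So O(not n) is not derivable, and the apparent clash with O(n) does not arise.
A world satisfying every obligation exists (e.g. b=false, d=false, g=false, n=true, p=false, q=false, r=false, t=false, u=false, w=false); no atom is both obligatory and forbidden, so the set is consistent.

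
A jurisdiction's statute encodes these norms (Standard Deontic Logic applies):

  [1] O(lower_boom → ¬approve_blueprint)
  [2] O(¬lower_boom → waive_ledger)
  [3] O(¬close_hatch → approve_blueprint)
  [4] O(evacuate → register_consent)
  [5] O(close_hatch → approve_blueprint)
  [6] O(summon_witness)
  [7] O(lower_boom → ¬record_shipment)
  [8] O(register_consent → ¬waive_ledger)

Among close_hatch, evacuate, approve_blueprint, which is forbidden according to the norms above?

Premises 3 and 5 cover both cases: O(¬close_hatch → approve_blueprint) and O(close_hatch → approve_blueprint). Since ¬close_hatch ∨ close_hatch is a tautology, O(approve_blueprint) follows.
Premise 1, O(lower_boom → ¬approve_blueprint), contraposes to O(approve_blueprint → ¬lower_boom); with O(approve_blueprint) we get O(¬lower_boom).
From O(¬lower_boom) and premise 2, O(¬lower_boom → waive_ledger), we obtain O(waive_ledger).
Premise 8 is O(register_consent → ¬waive_ledger); contrapositively O(waive_ledger → ¬register_consent). Since O(waive_ledger) holds, K gives O(¬register_consent).
The contrapositive of premise 4 (O(evacuate → register_consent)) is O(¬register_consent → ¬evacuate), and O(¬register_consent) is already established, so O(¬evacuate).
So O(¬evacuate) holds, i.e. evacuate is forbidden. None of the other listed options is forbidden under the premises.

evacuate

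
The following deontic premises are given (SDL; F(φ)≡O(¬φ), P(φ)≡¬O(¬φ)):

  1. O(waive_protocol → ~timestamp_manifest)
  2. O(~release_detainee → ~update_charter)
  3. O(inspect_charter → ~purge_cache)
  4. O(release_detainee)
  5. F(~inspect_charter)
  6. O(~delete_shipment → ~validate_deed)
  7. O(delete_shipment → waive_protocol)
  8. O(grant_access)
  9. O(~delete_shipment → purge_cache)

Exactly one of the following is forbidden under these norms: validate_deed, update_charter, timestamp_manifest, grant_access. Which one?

Premise 5, F(~inspect_charter), is equivalent to O(inspect_charter).
With premise 3, O(inspect_charter → ~purge_cache), the K-axiom yields O(~purge_cache).
Premise 9, O(~delete_shipment → purge_cache), contraposes to O(~purge_cache → delete_shipment); with O(~purge_cache) we get O(delete_shipment).
Applying K to premise 7 (O(delete_shipment → waive_protocol)) and O(delete_shipment) yields O(waive_protocol).
Applying K to premise 1 (O(waive_protocol → ~timestamp_manifest)) and O(waive_protocol) yields O(~timestamp_manifest).
So O(~timestamp_manifest) holds, i.e. timestamp_manifest is forbidden. None of the other listed options is forbidden under the premises.

timestamp_manifest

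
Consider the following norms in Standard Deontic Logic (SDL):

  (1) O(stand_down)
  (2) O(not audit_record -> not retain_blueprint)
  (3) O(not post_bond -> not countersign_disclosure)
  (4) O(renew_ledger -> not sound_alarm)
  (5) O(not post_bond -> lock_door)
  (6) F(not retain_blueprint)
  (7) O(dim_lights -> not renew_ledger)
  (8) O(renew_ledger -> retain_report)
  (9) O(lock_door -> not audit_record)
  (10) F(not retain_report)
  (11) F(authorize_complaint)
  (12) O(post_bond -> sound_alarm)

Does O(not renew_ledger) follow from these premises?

Premise 6, F(not retain_blueprint), is equivalent to O(retain_blueprint).
Premise 2 is O(not audit_record -> not retain_blueprint); contrapositively O(retain_blueprint -> audit_record). Since O(retain_blueprint) holds, K gives O(audit_record).
Premise 9, O(lock_door -> not audit_record), contraposes to O(audit_record -> not lock_door); with O(audit_record) we get O(not lock_door).
The contrapositive of premise 5 (O(not post_bond -> lock_door)) is O(not lock_door -> post_bond), and O(not lock_door) is already established, so O(post_bond).
With premise 12, O(post_bond -> sound_alarm), the K-axiom yields O(sound_alarm).
The contrapositive of premise 4 (O(renew_ledger -> not sound_alarm)) is O(sound_alarm -> not renew_ledger), and O(sound_alarm) is already established, so O(not renew_ledger).
Premises 1, 3, 7, 8, 10, 11 do not contribute to this derivation.
So O(not renew_ledger) follows.

Yes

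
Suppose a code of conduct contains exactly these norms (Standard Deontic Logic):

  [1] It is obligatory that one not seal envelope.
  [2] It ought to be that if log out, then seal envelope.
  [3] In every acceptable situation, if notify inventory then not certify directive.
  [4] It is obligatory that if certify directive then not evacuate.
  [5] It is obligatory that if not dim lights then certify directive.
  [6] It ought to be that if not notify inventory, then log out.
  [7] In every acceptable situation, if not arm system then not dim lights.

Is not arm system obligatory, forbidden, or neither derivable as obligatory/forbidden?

Forbidden

Premise 1 states O(¬seal_envelope) outright.
Premise 2, O(log_out → seal_envelope), contraposes to O(¬seal_envelope → ¬log_out); with O(¬seal_envelope) we get O(¬log_out).
The contrapositive of premise 6 (O(¬notify_inventory → log_out)) is O(¬log_out → notify_inventory), and O(¬log_out) is already established, so O(notify_inventory).
With premise 3, O(notify_inventory → ¬certify_directive), the K-axiom yields O(¬certify_directive).
The contrapositive of premise 5 (O(¬dim_lights → certify_directive)) is O(¬certify_directive → dim_lights), and O(¬certify_directive) is already established, so O(dim_lights).
Premise 7, O(¬arm_system → ¬dim_lights), contraposes to O(dim_lights → arm_system); with O(dim_lights) we get O(arm_system).
Premise 4 does not contribute to this derivation.
Thus O(arm_system), which is F(¬arm_system): ¬arm_system is forbidden.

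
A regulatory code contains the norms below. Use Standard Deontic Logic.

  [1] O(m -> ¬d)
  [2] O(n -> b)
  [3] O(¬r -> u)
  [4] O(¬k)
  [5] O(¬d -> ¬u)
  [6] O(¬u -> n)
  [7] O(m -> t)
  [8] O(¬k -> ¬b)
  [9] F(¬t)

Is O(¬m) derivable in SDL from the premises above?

Premise 4 states O(¬k) outright.
Applying K to premise 8 (O(¬k -> ¬b)) and O(¬k) yields O(¬b).
Premise 2 is O(n -> b); contrapositively O(¬b -> ¬n). Since O(¬b) holds, K gives O(¬n).
Premise 6, O(¬u -> n), contraposes to O(¬n -> u); with O(¬n) we get O(u).
Premise 5 is O(¬d -> ¬u); contrapositively O(u -> d). Since O(u) holds, K gives O(d).
Premise 1 is O(m -> ¬d); contrapositively O(d -> ¬m). Since O(d) holds, K gives O(¬m).
Premises 3, 7, 9 do not contribute to this derivation.
So O(¬m) follows.

Yes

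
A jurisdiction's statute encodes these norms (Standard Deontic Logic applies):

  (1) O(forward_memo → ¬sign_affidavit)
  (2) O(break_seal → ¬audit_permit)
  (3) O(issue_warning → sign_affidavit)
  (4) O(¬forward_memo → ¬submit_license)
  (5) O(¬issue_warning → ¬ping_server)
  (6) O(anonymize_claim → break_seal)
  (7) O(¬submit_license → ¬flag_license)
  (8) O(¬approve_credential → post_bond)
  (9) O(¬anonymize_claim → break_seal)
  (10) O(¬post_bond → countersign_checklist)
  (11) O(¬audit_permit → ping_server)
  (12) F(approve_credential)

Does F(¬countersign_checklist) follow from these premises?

Premise 10 is O(¬post_bond → countersign_checklist), but O(¬post_bond) is not derivable from the premises, so it does not yield O(countersign_checklist).
No other premise forces O(countersign_checklist). An ideal world satisfying every premise can still have ¬countersign_checklist true, so F(¬countersign_checklist) is not derivable.

No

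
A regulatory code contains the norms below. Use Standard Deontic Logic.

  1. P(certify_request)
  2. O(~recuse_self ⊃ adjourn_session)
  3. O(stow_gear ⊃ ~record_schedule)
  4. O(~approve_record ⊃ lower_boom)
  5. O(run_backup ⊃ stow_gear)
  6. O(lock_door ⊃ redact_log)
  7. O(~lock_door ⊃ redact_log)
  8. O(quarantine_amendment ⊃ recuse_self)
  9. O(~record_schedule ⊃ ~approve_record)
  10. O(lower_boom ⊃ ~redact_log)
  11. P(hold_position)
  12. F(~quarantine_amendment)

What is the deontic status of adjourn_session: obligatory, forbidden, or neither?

Premise 2 is O(~recuse_self ⊃ adjourn_session), but O(~recuse_self) is not derivable from the premises, so it does not yield O(adjourn_session).
No premise or chain of K-axiom applications forces O(adjourn_session), and none forces O(~adjourn_session). So adjourn_session is neither obligatory nor forbidden under these norms.

Neither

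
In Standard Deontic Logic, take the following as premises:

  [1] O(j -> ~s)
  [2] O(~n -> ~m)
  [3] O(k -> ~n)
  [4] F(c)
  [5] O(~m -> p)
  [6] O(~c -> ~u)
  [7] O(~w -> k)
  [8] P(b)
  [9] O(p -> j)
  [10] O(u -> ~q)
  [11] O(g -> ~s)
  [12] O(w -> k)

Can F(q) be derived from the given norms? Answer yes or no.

No

Premise 10 is O(u -> ~q), but O(u) is not derivable from the premises, so it does not yield O(~q).
No other premise forces O(~q). An ideal world satisfying every premise can still have q true, so F(q) is not derivable.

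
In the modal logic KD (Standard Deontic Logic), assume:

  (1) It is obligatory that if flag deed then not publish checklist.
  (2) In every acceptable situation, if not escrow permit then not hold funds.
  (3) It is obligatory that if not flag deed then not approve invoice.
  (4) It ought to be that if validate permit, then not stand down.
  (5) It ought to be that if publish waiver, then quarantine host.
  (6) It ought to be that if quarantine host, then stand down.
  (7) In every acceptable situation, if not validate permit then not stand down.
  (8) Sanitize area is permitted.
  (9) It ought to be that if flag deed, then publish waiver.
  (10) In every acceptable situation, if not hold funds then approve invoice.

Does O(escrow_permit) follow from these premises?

Yes

Premises 7 and 4 cover both cases: O(¬validate_permit → ¬stand_down) and O(validate_permit → ¬stand_down). Since ¬validate_permit ∨ validate_permit is a tautology, O(¬stand_down) follows.
Premise 6, O(quarantine_host → stand_down), contraposes to O(¬stand_down → ¬quarantine_host); with O(¬stand_down) we get O(¬quarantine_host).
The contrapositive of premise 5 (O(publish_waiver → quarantine_host)) is O(¬quarantine_host → ¬publish_waiver), and O(¬quarantine_host) is already established, so O(¬publish_waiver).
Premise 9 is O(flag_deed → publish_waiver); contrapositively O(¬publish_waiver → ¬flag_deed). Since O(¬publish_waiver) holds, K gives O(¬flag_deed).
Premise 3 is O(¬flag_deed → ¬approve_invoice); since O(¬flag_deed), deontic closure gives O(¬approve_invoice).
The contrapositive of premise 10 (O(¬hold_funds → approve_invoice)) is O(¬approve_invoice → hold_funds), and O(¬approve_invoice) is already established, so O(hold_funds).
Premise 2, O(¬escrow_permit → ¬hold_funds), contraposes to O(hold_funds → escrow_permit); with O(hold_funds) we get O(escrow_permit).
Premises 1, 8 do not contribute to this derivation.
So O(escrow_permit) follows.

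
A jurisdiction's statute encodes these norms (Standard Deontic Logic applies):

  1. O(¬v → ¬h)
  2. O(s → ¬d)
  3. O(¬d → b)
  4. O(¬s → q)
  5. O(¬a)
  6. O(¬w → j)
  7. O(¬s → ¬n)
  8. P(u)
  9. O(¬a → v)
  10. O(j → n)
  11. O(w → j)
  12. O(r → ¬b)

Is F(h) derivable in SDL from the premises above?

Premise 1 is O(¬v → ¬h), but O(¬v) is not derivable from the premises, so it does not yield O(¬h).
No other premise forces O(¬h). An ideal world satisfying every premise can still have h true, so F(h) is not derivable.

No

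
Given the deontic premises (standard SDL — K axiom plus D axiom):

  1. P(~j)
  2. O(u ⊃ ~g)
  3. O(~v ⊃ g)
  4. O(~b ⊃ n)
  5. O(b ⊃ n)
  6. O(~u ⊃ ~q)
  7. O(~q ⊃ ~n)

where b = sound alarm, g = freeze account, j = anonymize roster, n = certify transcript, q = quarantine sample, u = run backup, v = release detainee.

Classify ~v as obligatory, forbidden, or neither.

Premises 5 and 4 are O(b ⊃ n) and O(~b ⊃ n); every ideal world satisfies b or ~b, so in either case n holds — hence O(n).
The contrapositive of premise 7 (O(~q ⊃ ~n)) is O(n ⊃ q), and O(n) is already established, so O(q).
The contrapositive of premise 6 (O(~u ⊃ ~q)) is O(q ⊃ u), and O(q) is already established, so O(u).
Premise 2 is O(u ⊃ ~g); since O(u), deontic closure gives O(~g).
Premise 3, O(~v ⊃ g), contraposes to O(~g ⊃ v); with O(~g) we get O(v).
Premise 1 does not contribute to this derivation.
Thus O(v), which is F(~v): ~v is forbidden.

Forbidden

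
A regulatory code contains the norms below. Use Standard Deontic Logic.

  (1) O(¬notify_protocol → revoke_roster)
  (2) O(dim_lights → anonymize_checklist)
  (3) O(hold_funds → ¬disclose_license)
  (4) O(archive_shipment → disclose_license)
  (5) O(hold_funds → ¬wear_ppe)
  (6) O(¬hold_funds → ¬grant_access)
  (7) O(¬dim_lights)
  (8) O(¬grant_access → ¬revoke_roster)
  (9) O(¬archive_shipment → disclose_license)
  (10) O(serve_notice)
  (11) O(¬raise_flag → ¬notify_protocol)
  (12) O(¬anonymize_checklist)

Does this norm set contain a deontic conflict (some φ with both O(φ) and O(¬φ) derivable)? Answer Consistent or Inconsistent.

Consistent

Premise 2 is O(dim_lights → anonymize_checklist), but O(dim_lights) is not derivable from the premises, so it does not yield O(anonymize_checklist).
So O(anonymize_checklist) is not derivable, and the apparent clash with O(¬anonymize_checklist) does not arise.
A world satisfying every obligation exists (e.g. anonymize_checklist=false, archive_shipment=false, dim_lights=false, disclose_license=true, grant_access=false, hold_funds=false, notify_protocol=true, raise_flag=true, revoke_roster=false, serve_notice=true, wear_ppe=false); no atom is both obligatory and forbidden, so the set is consistent.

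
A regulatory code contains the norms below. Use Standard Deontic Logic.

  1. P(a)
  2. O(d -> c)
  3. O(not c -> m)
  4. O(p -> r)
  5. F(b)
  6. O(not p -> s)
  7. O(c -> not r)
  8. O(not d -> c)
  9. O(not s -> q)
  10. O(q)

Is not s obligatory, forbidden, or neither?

Forbidden

Premises 2 and 8 are O(d -> c) and O(not d -> c); every ideal world satisfies d or not d, so in either case c holds — hence O(c).
With premise 7, O(c -> not r), the K-axiom yields O(not r).
The contrapositive of premise 4 (O(p -> r)) is O(not r -> not p), and O(not r) is already established, so O(not p).
From O(not p) and premise 6, O(not p -> s), we obtain O(s).
Premises 1, 3, 5, 9, 10 do not contribute to this derivation.
Thus O(s), which is F(not s): not s is forbidden.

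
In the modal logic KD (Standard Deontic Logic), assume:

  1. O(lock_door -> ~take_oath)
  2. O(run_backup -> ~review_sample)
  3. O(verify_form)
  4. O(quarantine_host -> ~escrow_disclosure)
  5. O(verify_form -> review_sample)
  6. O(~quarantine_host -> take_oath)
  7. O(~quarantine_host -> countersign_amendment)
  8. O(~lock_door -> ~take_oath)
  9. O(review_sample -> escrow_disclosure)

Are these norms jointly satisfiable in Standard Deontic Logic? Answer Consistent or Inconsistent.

Inconsistent

By case analysis on lock_door: premise 1 gives O(lock_door -> ~take_oath) and premise 8 gives O(~lock_door -> ~take_oath), so O(~take_oath) either way.
Premise 6 is O(~quarantine_host -> take_oath); contrapositively O(~take_oath -> quarantine_host). Since O(~take_oath) holds, K gives O(quarantine_host).
Applying K to premise 4 (O(quarantine_host -> ~escrow_disclosure)) and O(quarantine_host) yields O(~escrow_disclosure).
Premise 9, O(review_sample -> escrow_disclosure), contraposes to O(~escrow_disclosure -> ~review_sample); with O(~escrow_disclosure) we get O(~review_sample).
Premise 5, O(verify_form -> review_sample), contraposes to O(~review_sample -> ~verify_form); with O(~review_sample) we get O(~verify_form).
Yet premise 3 states O(verify_form).
We now have both O(~verify_form) and O(verify_form) — verify_form is simultaneously obligatory and forbidden, violating the D-axiom.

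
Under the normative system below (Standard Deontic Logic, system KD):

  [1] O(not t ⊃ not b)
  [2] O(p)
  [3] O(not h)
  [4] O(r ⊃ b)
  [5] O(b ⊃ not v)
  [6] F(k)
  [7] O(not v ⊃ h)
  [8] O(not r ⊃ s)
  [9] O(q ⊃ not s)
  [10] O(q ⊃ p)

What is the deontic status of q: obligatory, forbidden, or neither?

Premise 3 gives O(not h).
The contrapositive of premise 7 (O(not v ⊃ h)) is O(not h ⊃ v), and O(not h) is already established, so O(v).
Premise 5, O(b ⊃ not v), contraposes to O(v ⊃ not b); with O(v) we get O(not b).
Premise 4 is O(r ⊃ b); contrapositively O(not b ⊃ not r). Since O(not b) holds, K gives O(not r).
Applying K to premise 8 (O(not r ⊃ s)) and O(not r) yields O(s).
The contrapositive of premise 9 (O(q ⊃ not s)) is O(s ⊃ not q), and O(s) is already established, so O(not q).
Premises 1, 2, 6, 10 do not contribute to this derivation.
Thus O(not q), which is F(q): q is forbidden.

Forbidden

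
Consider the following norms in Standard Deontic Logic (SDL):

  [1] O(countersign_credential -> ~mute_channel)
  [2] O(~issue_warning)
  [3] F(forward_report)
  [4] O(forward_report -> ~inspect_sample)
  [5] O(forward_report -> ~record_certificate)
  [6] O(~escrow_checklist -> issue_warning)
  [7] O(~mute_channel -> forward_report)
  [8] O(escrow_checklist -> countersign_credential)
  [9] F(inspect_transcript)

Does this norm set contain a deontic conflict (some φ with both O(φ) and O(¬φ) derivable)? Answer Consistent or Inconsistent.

F(forward_report) at premise 3 means O(~forward_report).
Premise 7, O(~mute_channel -> forward_report), contraposes to O(~forward_report -> mute_channel); with O(~forward_report) we get O(mute_channel).
Premise 1 is O(countersign_credential -> ~mute_channel); contrapositively O(mute_channel -> ~countersign_credential). Since O(mute_channel) holds, K gives O(~countersign_credential).
Premise 8 is O(escrow_checklist -> countersign_credential); contrapositively O(~countersign_credential -> ~escrow_checklist). Since O(~countersign_credential) holds, K gives O(~escrow_checklist).
With premise 6, O(~escrow_checklist -> issue_warning), the K-axiom yields O(issue_warning).
But premise 2 directly asserts O(~issue_warning).
We now have both O(issue_warning) and O(~issue_warning) — issue_warning is simultaneously obligatory and forbidden, violating the D-axiom.

Inconsistent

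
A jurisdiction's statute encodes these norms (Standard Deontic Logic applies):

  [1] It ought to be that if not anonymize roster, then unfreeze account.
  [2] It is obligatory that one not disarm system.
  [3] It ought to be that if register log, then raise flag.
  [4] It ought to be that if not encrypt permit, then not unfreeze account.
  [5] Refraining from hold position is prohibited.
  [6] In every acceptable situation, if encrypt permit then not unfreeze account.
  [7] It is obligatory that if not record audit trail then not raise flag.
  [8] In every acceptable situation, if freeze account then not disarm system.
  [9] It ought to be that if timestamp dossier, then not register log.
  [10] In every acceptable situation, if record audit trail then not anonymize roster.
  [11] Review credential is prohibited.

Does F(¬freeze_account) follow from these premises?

Premise 8 is O(freeze_account → ¬disarm_system); even if O(¬disarm_system) held, inferring O(freeze_account) would be affirming the consequent — invalid.
No other premise forces O(freeze_account). An ideal world satisfying every premise can still have ¬freeze_account true, so F(¬freeze_account) is not derivable.

No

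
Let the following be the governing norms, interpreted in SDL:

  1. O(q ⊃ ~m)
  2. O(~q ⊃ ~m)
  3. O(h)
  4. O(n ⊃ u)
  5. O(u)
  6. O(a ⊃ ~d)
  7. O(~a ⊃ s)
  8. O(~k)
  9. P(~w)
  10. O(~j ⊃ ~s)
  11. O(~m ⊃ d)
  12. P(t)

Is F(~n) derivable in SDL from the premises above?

Premise 4 is O(n ⊃ u); even if O(u) held, inferring O(n) would be affirming the consequent — invalid.
No other premise forces O(n). An ideal world satisfying every premise can still have ~n true, so F(~n) is not derivable.

No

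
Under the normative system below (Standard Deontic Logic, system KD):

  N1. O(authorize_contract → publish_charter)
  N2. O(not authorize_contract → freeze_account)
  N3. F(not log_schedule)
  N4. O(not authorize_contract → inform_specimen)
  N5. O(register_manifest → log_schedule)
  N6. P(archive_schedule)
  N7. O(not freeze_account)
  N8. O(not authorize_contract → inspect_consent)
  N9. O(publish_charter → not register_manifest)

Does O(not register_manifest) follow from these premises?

Yes

From premise 7 we have O(not freeze_account).
Premise 2, O(not authorize_contract → freeze_account), contraposes to O(not freeze_account → authorize_contract); with O(not freeze_account) we get O(authorize_contract).
With premise 1, O(authorize_contract → publish_charter), the K-axiom yields O(publish_charter).
From O(publish_charter) and premise 9, O(publish_charter → not register_manifest), we obtain O(not register_manifest).
Premises 3, 4, 5, 6, 8 do not contribute to this derivation.
So O(not register_manifest) follows.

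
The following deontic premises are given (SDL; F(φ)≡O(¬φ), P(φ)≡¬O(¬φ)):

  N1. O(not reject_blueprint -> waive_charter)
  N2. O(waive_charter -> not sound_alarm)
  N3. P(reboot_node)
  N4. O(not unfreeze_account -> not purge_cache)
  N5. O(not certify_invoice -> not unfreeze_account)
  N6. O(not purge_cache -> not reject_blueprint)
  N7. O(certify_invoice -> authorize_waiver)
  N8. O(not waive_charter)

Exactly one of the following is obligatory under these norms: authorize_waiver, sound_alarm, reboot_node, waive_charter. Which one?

From premise 8 we have O(not waive_charter).
Premise 1, O(not reject_blueprint -> waive_charter), contraposes to O(not waive_charter -> reject_blueprint); with O(not waive_charter) we get O(reject_blueprint).
Premise 6, O(not purge_cache -> not reject_blueprint), contraposes to O(reject_blueprint -> purge_cache); with O(reject_blueprint) we get O(purge_cache).
Premise 4, O(not unfreeze_account -> not purge_cache), contraposes to O(purge_cache -> unfreeze_account); with O(purge_cache) we get O(unfreeze_account).
Premise 5, O(not certify_invoice -> not unfreeze_account), contraposes to O(unfreeze_account -> certify_invoice); with O(unfreeze_account) we get O(certify_invoice).
Applying K to premise 7 (O(certify_invoice -> authorize_waiver)) and O(certify_invoice) yields O(authorize_waiver).
So O(authorize_waiver) holds — authorize_waiver is obligatory. None of the other listed options is made obligatory by any chain of premises.

authorize_waiver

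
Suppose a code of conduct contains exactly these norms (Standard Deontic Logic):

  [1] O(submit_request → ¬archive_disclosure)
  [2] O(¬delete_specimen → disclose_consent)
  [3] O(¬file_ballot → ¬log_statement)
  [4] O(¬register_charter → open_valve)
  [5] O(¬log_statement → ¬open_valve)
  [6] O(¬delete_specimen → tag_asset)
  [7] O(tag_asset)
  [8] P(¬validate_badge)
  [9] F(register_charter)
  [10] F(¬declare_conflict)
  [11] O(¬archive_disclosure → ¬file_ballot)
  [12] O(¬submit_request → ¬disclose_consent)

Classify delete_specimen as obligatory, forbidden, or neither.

F(register_charter) at premise 9 means O(¬register_charter).
Premise 4 is O(¬register_charter → open_valve); since O(¬register_charter), deontic closure gives O(open_valve).
The contrapositive of premise 5 (O(¬log_statement → ¬open_valve)) is O(open_valve → log_statement), and O(open_valve) is already established, so O(log_statement).
Premise 3 is O(¬file_ballot → ¬log_statement); contrapositively O(log_statement → file_ballot). Since O(log_statement) holds, K gives O(file_ballot).
Premise 11, O(¬archive_disclosure → ¬file_ballot), contraposes to O(file_ballot → archive_disclosure); with O(file_ballot) we get O(archive_disclosure).
Premise 1, O(submit_request → ¬archive_disclosure), contraposes to O(archive_disclosure → ¬submit_request); with O(archive_disclosure) we get O(¬submit_request).
Applying K to premise 12 (O(¬submit_request → ¬disclose_consent)) and O(¬submit_request) yields O(¬disclose_consent).
Premise 2, O(¬delete_specimen → disclose_consent), contraposes to O(¬disclose_consent → delete_specimen); with O(¬disclose_consent) we get O(delete_specimen).
Premises 6, 7, 8, 10 do not contribute to this derivation.
Hence delete_specimen is obligatory.

Obligatory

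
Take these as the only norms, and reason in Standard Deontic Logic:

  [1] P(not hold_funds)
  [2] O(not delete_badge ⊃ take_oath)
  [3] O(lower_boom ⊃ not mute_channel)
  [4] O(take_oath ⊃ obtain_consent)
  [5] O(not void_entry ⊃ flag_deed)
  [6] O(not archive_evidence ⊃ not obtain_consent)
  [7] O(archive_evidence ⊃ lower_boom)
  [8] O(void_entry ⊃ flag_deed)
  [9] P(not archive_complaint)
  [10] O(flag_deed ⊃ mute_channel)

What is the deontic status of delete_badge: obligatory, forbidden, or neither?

Obligatory

Premises 8 and 5 are O(void_entry ⊃ flag_deed) and O(not void_entry ⊃ flag_deed); every ideal world satisfies void_entry or not void_entry, so in either case flag_deed holds — hence O(flag_deed).
With premise 10, O(flag_deed ⊃ mute_channel), the K-axiom yields O(mute_channel).
Premise 3, O(lower_boom ⊃ not mute_channel), contraposes to O(mute_channel ⊃ not lower_boom); with O(mute_channel) we get O(not lower_boom).
Premise 7 is O(archive_evidence ⊃ lower_boom); contrapositively O(not lower_boom ⊃ not archive_evidence). Since O(not lower_boom) holds, K gives O(not archive_evidence).
Premise 6 is O(not archive_evidence ⊃ not obtain_consent); since O(not archive_evidence), deontic closure gives O(not obtain_consent).
The contrapositive of premise 4 (O(take_oath ⊃ obtain_consent)) is O(not obtain_consent ⊃ not take_oath), and O(not obtain_consent) is already established, so O(not take_oath).
Premise 2, O(not delete_badge ⊃ take_oath), contraposes to O(not take_oath ⊃ delete_badge); with O(not take_oath) we get O(delete_badge).
Premises 1, 9 do not contribute to this derivation.
Hence delete_badge is obligatory.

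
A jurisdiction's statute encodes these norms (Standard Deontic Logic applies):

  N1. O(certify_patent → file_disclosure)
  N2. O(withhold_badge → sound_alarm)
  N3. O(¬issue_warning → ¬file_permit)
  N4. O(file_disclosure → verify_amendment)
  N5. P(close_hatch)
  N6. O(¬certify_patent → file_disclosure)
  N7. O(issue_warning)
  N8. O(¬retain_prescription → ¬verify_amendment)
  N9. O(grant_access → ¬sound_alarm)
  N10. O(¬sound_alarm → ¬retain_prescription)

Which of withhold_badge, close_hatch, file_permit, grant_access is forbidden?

Premises 6 and 1 are O(¬certify_patent → file_disclosure) and O(certify_patent → file_disclosure); every ideal world satisfies ¬certify_patent or certify_patent, so in either case file_disclosure holds — hence O(file_disclosure).
From O(file_disclosure) and premise 4, O(file_disclosure → verify_amendment), we obtain O(verify_amendment).
Premise 8, O(¬retain_prescription → ¬verify_amendment), contraposes to O(verify_amendment → retain_prescription); with O(verify_amendment) we get O(retain_prescription).
The contrapositive of premise 10 (O(¬sound_alarm → ¬retain_prescription)) is O(retain_prescription → sound_alarm), and O(retain_prescription) is already established, so O(sound_alarm).
Premise 9 is O(grant_access → ¬sound_alarm); contrapositively O(sound_alarm → ¬grant_access). Since O(sound_alarm) holds, K gives O(¬grant_access).
So O(¬grant_access) holds, i.e. grant_access is forbidden. None of the other listed options is forbidden under the premises.

grant_access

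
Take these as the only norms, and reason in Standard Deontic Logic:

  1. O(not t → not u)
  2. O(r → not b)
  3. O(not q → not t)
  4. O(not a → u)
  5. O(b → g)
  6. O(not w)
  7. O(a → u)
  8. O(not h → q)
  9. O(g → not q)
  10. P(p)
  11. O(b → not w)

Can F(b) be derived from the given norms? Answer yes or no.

Yes

By case analysis on not a: premise 4 gives O(not a → u) and premise 7 gives O(a → u), so O(u) either way.
Premise 1 is O(not t → not u); contrapositively O(u → t). Since O(u) holds, K gives O(t).
Premise 3 is O(not q → not t); contrapositively O(t → q). Since O(t) holds, K gives O(q).
Premise 9 is O(g → not q); contrapositively O(q → not g). Since O(q) holds, K gives O(not g).
Premise 5, O(b → g), contraposes to O(not g → not b); with O(not g) we get O(not b).
Premises 2, 6, 8, 10, 11 do not contribute to this derivation.
So O(not b) holds, i.e. F(b). The claim follows.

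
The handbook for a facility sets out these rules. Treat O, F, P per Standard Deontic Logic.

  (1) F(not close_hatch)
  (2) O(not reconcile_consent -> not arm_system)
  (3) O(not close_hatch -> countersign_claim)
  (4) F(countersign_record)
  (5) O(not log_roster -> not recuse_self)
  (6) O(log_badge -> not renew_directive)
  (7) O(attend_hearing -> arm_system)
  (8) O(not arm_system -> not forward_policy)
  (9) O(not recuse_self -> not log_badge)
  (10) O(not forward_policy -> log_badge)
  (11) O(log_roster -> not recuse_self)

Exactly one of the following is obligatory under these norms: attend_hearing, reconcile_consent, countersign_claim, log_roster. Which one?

Premises 5 and 11 are O(not log_roster -> not recuse_self) and O(log_roster -> not recuse_self); every ideal world satisfies not log_roster or log_roster, so in either case not recuse_self holds — hence O(not recuse_self).
Premise 9 is O(not recuse_self -> not log_badge); since O(not recuse_self), deontic closure gives O(not log_badge).
The contrapositive of premise 10 (O(not forward_policy -> log_badge)) is O(not log_badge -> forward_policy), and O(not log_badge) is already established, so O(forward_policy).
Premise 8 is O(not arm_system -> not forward_policy); contrapositively O(forward_policy -> arm_system). Since O(forward_policy) holds, K gives O(arm_system).
The contrapositive of premise 2 (O(not reconcile_consent -> not arm_system)) is O(arm_system -> reconcile_consent), and O(arm_system) is already established, so O(reconcile_consent).
So O(reconcile_consent) holds — reconcile_consent is obligatory. None of the other listed options is made obligatory by any chain of premises.

reconcile_consent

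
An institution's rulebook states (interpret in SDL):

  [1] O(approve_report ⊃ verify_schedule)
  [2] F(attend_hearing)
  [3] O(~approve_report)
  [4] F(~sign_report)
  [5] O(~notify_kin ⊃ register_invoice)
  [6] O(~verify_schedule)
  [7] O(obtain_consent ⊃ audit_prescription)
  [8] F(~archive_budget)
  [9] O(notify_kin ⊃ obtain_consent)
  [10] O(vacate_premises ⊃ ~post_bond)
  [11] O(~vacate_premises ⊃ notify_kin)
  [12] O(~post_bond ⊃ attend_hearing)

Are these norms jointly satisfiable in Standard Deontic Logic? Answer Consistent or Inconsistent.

Premise 1 is O(approve_report ⊃ verify_schedule), but O(approve_report) is not derivable from the premises, so it does not yield O(verify_schedule).
So O(verify_schedule) is not derivable, and the apparent clash with O(~verify_schedule) does not arise.
A world satisfying every obligation exists (e.g. approve_report=false, archive_budget=true, attend_hearing=false, audit_prescription=true, notify_kin=true, obtain_consent=true, post_bond=true, register_invoice=false, sign_report=true, vacate_premises=false, verify_schedule=false); no atom is both obligatory and forbidden, so the set is consistent.

Consistent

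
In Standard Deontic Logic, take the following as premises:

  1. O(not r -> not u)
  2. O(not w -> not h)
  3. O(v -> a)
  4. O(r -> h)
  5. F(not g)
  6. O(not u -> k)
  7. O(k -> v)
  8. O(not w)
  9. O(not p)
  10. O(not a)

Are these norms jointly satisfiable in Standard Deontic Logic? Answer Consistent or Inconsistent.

From premise 10 we have O(not a).
Premise 3, O(v -> a), contraposes to O(not a -> not v); with O(not a) we get O(not v).
Premise 7, O(k -> v), contraposes to O(not v -> not k); with O(not v) we get O(not k).
Premise 6, O(not u -> k), contraposes to O(not k -> u); with O(not k) we get O(u).
Premise 1, O(not r -> not u), contraposes to O(u -> r); with O(u) we get O(r).
Applying K to premise 4 (O(r -> h)) and O(r) yields O(h).
The contrapositive of premise 2 (O(not w -> not h)) is O(h -> w), and O(h) is already established, so O(w).
However, premise 8 gives O(not w).
We now have both O(w) and O(not w) — w is simultaneously obligatory and forbidden, violating the D-axiom.

Inconsistent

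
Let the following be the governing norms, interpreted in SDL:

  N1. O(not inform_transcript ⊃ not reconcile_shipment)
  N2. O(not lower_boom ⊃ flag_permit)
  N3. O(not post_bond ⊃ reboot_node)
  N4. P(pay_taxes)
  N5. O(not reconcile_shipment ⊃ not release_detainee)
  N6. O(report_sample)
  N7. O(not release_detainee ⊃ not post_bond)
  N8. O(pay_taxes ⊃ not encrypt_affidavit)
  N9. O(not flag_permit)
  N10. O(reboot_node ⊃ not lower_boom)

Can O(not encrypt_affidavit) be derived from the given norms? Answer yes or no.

No

Premise 8 is O(pay_taxes ⊃ not encrypt_affidavit), but O(pay_taxes) is not derivable from the premises (the permission P(pay_taxes) asserts only not O(not pay_taxes), not O(pay_taxes)), so it does not yield O(not encrypt_affidavit).
No other premise forces O(not encrypt_affidavit). An ideal world satisfying every premise can still have not encrypt_affidavit false, so O(not encrypt_affidavit) is not derivable.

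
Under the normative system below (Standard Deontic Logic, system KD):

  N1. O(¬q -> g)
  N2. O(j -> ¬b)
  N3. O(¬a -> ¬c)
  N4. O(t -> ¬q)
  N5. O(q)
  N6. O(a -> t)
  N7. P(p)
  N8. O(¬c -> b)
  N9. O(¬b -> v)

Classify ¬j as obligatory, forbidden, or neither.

Obligatory

Premise 5 states O(q) outright.
Premise 4 is O(t -> ¬q); contrapositively O(q -> ¬t). Since O(q) holds, K gives O(¬t).
Premise 6 is O(a -> t); contrapositively O(¬t -> ¬a). Since O(¬t) holds, K gives O(¬a).
With premise 3, O(¬a -> ¬c), the K-axiom yields O(¬c).
Applying K to premise 8 (O(¬c -> b)) and O(¬c) yields O(b).
Premise 2 is O(j -> ¬b); contrapositively O(b -> ¬j). Since O(b) holds, K gives O(¬j).
Premises 1, 7, 9 do not contribute to this derivation.
Hence ¬j is obligatory.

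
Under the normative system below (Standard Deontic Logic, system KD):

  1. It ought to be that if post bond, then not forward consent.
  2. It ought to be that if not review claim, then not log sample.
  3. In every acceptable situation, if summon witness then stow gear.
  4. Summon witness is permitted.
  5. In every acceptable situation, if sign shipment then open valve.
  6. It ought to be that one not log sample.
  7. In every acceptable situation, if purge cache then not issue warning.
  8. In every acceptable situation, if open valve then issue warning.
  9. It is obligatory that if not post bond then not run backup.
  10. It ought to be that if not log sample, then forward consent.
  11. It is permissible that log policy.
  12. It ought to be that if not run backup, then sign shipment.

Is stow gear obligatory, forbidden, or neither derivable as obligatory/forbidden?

Premise 3 is O(summon_witness → stow_gear), but O(summon_witness) is not derivable from the premises (the permission P(summon_witness) asserts only ¬O(¬summon_witness), not O(summon_witness)), so it does not yield O(stow_gear).
No premise or chain of K-axiom applications forces O(stow_gear), and none forces O(¬stow_gear). So stow_gear is neither obligatory nor forbidden under these norms.

Neither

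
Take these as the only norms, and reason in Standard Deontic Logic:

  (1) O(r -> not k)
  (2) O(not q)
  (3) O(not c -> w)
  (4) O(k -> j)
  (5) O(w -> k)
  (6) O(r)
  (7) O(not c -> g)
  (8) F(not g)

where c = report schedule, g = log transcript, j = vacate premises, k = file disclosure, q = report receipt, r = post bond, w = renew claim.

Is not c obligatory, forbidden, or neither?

Forbidden

Premise 6 states O(r) outright.
From O(r) and premise 1, O(r -> not k), we obtain O(not k).
Premise 5, O(w -> k), contraposes to O(not k -> not w); with O(not k) we get O(not w).
The contrapositive of premise 3 (O(not c -> w)) is O(not w -> c), and O(not w) is already established, so O(c).
Premises 2, 4, 7, 8 do not contribute to this derivation.
Thus O(c), which is F(not c): not c is forbidden.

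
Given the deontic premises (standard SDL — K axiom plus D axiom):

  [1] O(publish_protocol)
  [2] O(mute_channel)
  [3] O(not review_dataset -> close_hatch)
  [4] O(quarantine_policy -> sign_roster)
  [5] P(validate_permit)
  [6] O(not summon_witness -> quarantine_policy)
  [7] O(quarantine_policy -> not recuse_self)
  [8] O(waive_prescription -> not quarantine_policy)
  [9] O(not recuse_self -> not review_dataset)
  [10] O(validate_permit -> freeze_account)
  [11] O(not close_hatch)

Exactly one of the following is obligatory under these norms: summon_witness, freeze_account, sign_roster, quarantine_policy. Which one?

summon_witness

Premise 11 states O(not close_hatch) outright.
Premise 3, O(not review_dataset -> close_hatch), contraposes to O(not close_hatch -> review_dataset); with O(not close_hatch) we get O(review_dataset).
The contrapositive of premise 9 (O(not recuse_self -> not review_dataset)) is O(review_dataset -> recuse_self), and O(review_dataset) is already established, so O(recuse_self).
The contrapositive of premise 7 (O(quarantine_policy -> not recuse_self)) is O(recuse_self -> not quarantine_policy), and O(recuse_self) is already established, so O(not quarantine_policy).
Premise 6, O(not summon_witness -> quarantine_policy), contraposes to O(not quarantine_policy -> summon_witness); with O(not quarantine_policy) we get O(summon_witness).
So O(summon_witness) holds — summon_witness is obligatory. None of the other listed options is made obligatory by any chain of premises.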